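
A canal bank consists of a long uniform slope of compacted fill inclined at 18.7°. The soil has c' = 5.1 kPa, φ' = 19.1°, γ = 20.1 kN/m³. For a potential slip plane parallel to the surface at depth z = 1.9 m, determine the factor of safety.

FS = 1.46

For an infinite slope with a slip plane parallel to the surface (no pore pressure): FS = [c' + γz cos²β tanφ'] / [γz sinβ cosβ].
γz = 20.1·1.9 = 38.19 kN/m²
Numerator = 5.1 + 38.19·cos²18.7°·tan19.1° = 5.1 + 38.19·0.8972·0.3463 = 16.965 kPa
Denominator = 38.19·sin18.7°·cos18.7° = 38.19·0.3206·0.9472 = 11.598 kPa
FS = 16.965 / 11.598 = 1.463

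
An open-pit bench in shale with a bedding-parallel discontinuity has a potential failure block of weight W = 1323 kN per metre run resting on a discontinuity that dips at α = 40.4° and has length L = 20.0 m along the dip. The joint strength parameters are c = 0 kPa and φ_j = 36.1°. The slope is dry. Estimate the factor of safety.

FS = 0.86

Resolving the block weight along and normal to the plane and applying the Mohr–Coulomb strength on the joint:
N' = W cosα = 1323·cos40.4° = 1007.5 kN/m
Driving force T = W sinα = 1323·sin40.4° = 857.5 kN/m
Resisting force R = c·L + N'·tanφ_j = 0·20.0 + 1007.5·tan36.1° = 0.0 + 734.7 = 734.7 kN/m
FS = R / T = 734.7 / 857.5 = 0.857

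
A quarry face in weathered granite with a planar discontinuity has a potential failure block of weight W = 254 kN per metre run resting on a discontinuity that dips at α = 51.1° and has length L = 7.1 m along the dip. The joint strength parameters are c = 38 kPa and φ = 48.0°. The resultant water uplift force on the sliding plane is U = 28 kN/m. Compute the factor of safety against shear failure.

FS = 2.10

Resolving the block weight along and normal to the plane and applying the Mohr–Coulomb strength on the joint:
N' = W cosα − U = 254·cos51.1° − 28 = 131.5 kN/m
Driving force T = W sinα = 254·sin51.1° = 197.7 kN/m
Resisting force R = c·L + N'·tanφ = 38·7.1 + 131.5·tan48.0° = 269.8 + 146.0 = 415.8 kN/m
FS = R / T = 415.8 / 197.7 = 2.104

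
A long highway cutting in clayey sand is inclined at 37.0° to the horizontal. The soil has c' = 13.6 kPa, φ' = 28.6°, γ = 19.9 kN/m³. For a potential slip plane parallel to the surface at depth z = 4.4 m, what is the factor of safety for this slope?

For an infinite slope with a slip plane parallel to the surface (no pore pressure): FS = [c' + γz cos²β tanφ'] / [γz sinβ cosβ].
γz = 19.9·4.4 = 87.56 kN/m²
Numerator = 13.6 + 87.56·cos²37.0°·tan28.6° = 13.6 + 87.56·0.6378·0.5452 = 44.049 kPa
Denominator = 87.56·sin37.0°·cos37.0° = 87.56·0.6018·0.7986 = 42.084 kPa
FS = 44.049 / 42.084 = 1.047

FS = 1.05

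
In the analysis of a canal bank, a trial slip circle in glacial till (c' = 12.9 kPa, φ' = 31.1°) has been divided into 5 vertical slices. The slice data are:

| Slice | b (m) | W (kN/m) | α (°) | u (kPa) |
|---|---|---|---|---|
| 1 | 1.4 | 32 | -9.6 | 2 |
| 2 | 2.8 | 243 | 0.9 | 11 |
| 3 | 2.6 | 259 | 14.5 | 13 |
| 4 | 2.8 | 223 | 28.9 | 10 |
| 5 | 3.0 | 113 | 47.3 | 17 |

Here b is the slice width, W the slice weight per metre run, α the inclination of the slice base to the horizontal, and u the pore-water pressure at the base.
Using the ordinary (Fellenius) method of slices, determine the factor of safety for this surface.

FS = 2.21

Ordinary method of slices: FS = Σ[c'·Δl_i + (W_i cosα_i − u_i·Δl_i)·tanφ'] / Σ W_i sinα_i, with Δl_i = b_i / cosα_i.
Slice 1: Δl = 1.4/cos(-9.6°) = 1.420 m; N'_1 = 32·cos(-9.6°) − 2·1.420 = 28.7; c'Δl = 18.32; W sinα = -5.3
Slice 2: Δl = 2.8/cos0.9° = 2.800 m; N'_2 = 243·cos0.9° − 11·2.800 = 212.2; c'Δl = 36.12; W sinα = 3.8
Slice 3: Δl = 2.6/cos14.5° = 2.686 m; N'_3 = 259·cos14.5° − 13·2.686 = 215.8; c'Δl = 34.64; W sinα = 64.8
Slice 4: Δl = 2.8/cos28.9° = 3.198 m; N'_4 = 223·cos28.9° − 10·3.198 = 163.2; c'Δl = 41.26; W sinα = 107.8
Slice 5: Δl = 3.0/cos47.3° = 4.424 m; N'_5 = 113·cos47.3° − 17·4.424 = 1.4; c'Δl = 57.07; W sinα = 83.0
Σc'Δl = 187.4 kN/m; ΣN' = 621.4 kN/m; ΣW sinα = 254.1 kN/m
Resisting = 187.4 + 621.4·tan31.1° = 187.4 + 374.8 = 562.3 kN/m
FS = 562.3 / 254.1 = 2.212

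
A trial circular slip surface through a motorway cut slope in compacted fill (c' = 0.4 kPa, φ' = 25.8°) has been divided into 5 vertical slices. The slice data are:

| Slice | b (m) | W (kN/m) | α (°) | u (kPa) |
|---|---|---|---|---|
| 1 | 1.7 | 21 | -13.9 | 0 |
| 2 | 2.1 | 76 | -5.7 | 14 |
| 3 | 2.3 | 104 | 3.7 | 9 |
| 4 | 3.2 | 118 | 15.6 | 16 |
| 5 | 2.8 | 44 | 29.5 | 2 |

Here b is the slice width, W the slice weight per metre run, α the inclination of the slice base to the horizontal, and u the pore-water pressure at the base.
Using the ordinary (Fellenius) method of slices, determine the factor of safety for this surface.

FS = 2.57

Ordinary method of slices: FS = Σ[c'·Δl_i + (W_i cosα_i − u_i·Δl_i)·tanφ'] / Σ W_i sinα_i, with Δl_i = b_i / cosα_i.
Slice 1: Δl = 1.7/cos(-13.9°) = 1.751 m; N'_1 = 21·cos(-13.9°) − 0·1.751 = 20.4; c'Δl = 0.70; W sinα = -5.0
Slice 2: Δl = 2.1/cos(-5.7°) = 2.110 m; N'_2 = 76·cos(-5.7°) − 14·2.110 = 46.1; c'Δl = 0.84; W sinα = -7.5
Slice 3: Δl = 2.3/cos3.7° = 2.305 m; N'_3 = 104·cos3.7° − 9·2.305 = 83.0; c'Δl = 0.92; W sinα = 6.7
Slice 4: Δl = 3.2/cos15.6° = 3.322 m; N'_4 = 118·cos15.6° − 16·3.322 = 60.5; c'Δl = 1.33; W sinα = 31.7
Slice 5: Δl = 2.8/cos29.5° = 3.217 m; N'_5 = 44·cos29.5° − 2·3.217 = 31.9; c'Δl = 1.29; W sinα = 21.7
Σc'Δl = 5.1 kN/m; ΣN' = 241.9 kN/m; ΣW sinα = 47.5 kN/m
Resisting = 5.1 + 241.9·tan25.8° = 5.1 + 116.9 = 122.0 kN/m
FS = 122.0 / 47.5 = 2.568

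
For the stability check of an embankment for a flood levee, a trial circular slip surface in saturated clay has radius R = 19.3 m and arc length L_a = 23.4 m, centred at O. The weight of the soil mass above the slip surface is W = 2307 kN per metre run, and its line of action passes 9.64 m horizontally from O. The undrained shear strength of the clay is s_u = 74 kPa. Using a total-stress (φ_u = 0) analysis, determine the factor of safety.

Taking moments about the centre O, the resisting moment is provided by the undrained shear strength acting along the arc:
M_R = s_u·L_a·R = 74·23.40·19.3 = 33419.9 kN·m/m
M_D = W·d = 2307·9.64 = 22239.5 kN·m/m
FS = M_R / M_D = 33419.9 / 22239.5 = 1.503

FS = 1.50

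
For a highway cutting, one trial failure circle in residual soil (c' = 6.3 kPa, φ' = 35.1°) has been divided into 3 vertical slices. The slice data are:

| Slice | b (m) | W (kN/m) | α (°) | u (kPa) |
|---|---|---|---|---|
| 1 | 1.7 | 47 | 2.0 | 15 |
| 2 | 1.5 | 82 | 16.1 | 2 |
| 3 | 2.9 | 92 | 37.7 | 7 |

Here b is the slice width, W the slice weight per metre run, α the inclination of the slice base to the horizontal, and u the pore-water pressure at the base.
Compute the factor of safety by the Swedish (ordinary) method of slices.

Ordinary method of slices: FS = Σ[c'·Δl_i + (W_i cosα_i − u_i·Δl_i)·tanφ'] / Σ W_i sinα_i, with Δl_i = b_i / cosα_i.
Slice 1: Δl = 1.7/cos2.0° = 1.701 m; N'_1 = 47·cos2.0° − 15·1.701 = 21.5; c'Δl = 10.72; W sinα = 1.6
Slice 2: Δl = 1.5/cos16.1° = 1.561 m; N'_2 = 82·cos16.1° − 2·1.561 = 75.7; c'Δl = 9.84; W sinα = 22.7
Slice 3: Δl = 2.9/cos37.7° = 3.665 m; N'_3 = 92·cos37.7° − 7·3.665 = 47.1; c'Δl = 23.09; W sinα = 56.3
Σc'Δl = 43.6 kN/m; ΣN' = 144.3 kN/m; ΣW sinα = 80.6 kN/m
Resisting = 43.6 + 144.3·tan35.1° = 43.6 + 101.4 = 145.0 kN/m
FS = 145.0 / 80.6 = 1.798

FS = 1.80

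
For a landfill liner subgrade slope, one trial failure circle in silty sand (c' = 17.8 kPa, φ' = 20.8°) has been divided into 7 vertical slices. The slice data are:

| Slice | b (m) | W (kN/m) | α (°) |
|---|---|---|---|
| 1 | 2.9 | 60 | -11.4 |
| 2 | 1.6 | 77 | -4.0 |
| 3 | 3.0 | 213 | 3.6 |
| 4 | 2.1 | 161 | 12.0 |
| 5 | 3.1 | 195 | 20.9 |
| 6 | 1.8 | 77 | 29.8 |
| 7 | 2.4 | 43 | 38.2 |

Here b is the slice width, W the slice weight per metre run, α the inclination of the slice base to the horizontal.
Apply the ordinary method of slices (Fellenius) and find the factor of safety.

FS = 3.80

Ordinary method of slices: FS = Σ[c'·Δl_i + (W_i cosα_i)·tanφ'] / Σ W_i sinα_i, with Δl_i = b_i / cosα_i.
Slice 1: Δl = 2.9/cos(-11.4°) = 2.958 m; N'_1 = 60·cos(-11.4°) = 58.8; c'Δl = 52.66; W sinα = -11.9
Slice 2: Δl = 1.6/cos(-4.0°) = 1.604 m; N'_2 = 77·cos(-4.0°) = 76.8; c'Δl = 28.55; W sinα = -5.4
Slice 3: Δl = 3.0/cos3.6° = 3.006 m; N'_3 = 213·cos3.6° = 212.6; c'Δl = 53.51; W sinα = 13.4
Slice 4: Δl = 2.1/cos12.0° = 2.147 m; N'_4 = 161·cos12.0° = 157.5; c'Δl = 38.22; W sinα = 33.5
Slice 5: Δl = 3.1/cos20.9° = 3.318 m; N'_5 = 195·cos20.9° = 182.2; c'Δl = 59.07; W sinα = 69.6
Slice 6: Δl = 1.8/cos29.8° = 2.074 m; N'_6 = 77·cos29.8° = 66.8; c'Δl = 36.92; W sinα = 38.3
Slice 7: Δl = 2.4/cos38.2° = 3.054 m; N'_7 = 43·cos38.2° = 33.8; c'Δl = 54.36; W sinα = 26.6
Σc'Δl = 323.3 kN/m; ΣN' = 788.5 kN/m; ΣW sinα = 164.0 kN/m
Resisting = 323.3 + 788.5·tan20.8° = 323.3 + 299.5 = 622.8 kN/m
FS = 622.8 / 164.0 = 3.797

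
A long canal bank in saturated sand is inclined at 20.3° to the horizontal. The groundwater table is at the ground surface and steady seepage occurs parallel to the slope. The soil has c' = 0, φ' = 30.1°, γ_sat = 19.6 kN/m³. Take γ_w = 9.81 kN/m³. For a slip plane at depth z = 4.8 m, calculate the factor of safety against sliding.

FS = 0.78

With seepage parallel to the slope and the water table at the surface, the effective normal stress on the slip plane uses the buoyant unit weight γ' = γ_sat − γ_w while the driving shear stress uses γ_sat:
FS = [c' + γ' z cos²β tanφ'] / [γ_sat z sinβ cosβ]
(For c' = 0 this reduces to FS = (γ'/γ_sat)·tanφ'/tanβ.)
γ' = 19.6 − 9.81 = 9.79 kN/m³
Numerator = 0.0 + 9.79·4.8·cos²20.3°·tan30.1° = 0.0 + 9.79·4.8·0.8796·0.5797 = 23.962 kPa
Denominator = 19.6·4.8·sin20.3°·cos20.3° = 19.6·4.8·0.3469·0.9379 = 30.612 kPa
FS = 23.962 / 30.612 = 0.783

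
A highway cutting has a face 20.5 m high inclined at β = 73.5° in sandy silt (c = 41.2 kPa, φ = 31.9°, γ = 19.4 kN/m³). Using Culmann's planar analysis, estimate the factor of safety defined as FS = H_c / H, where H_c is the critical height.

H_c = (4c/γ) · sinβ cosφ / [1 − cos(β − φ)]
    = (4·41.2/19.4) · sin73.5°·cos31.9° / [1 − cos41.6°]
    = 8.495 · 0.8140 / 0.2522 = 27.42 m
FS = H_c / H = 27.42 / 20.5 = 1.337

FS = 1.34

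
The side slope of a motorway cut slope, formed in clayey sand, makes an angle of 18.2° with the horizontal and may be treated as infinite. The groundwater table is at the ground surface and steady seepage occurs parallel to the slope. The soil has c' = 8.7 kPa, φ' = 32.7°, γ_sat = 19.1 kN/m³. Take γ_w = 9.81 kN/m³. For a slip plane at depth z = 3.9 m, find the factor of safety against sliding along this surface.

With seepage parallel to the slope and the water table at the surface, the effective normal stress on the slip plane uses the buoyant unit weight γ' = γ_sat − γ_w while the driving shear stress uses γ_sat:
FS = [c' + γ' z cos²β tanφ'] / [γ_sat z sinβ cosβ]
γ' = 19.1 − 9.81 = 9.29 kN/m³
Numerator = 8.7 + 9.29·3.9·cos²18.2°·tan32.7° = 8.7 + 9.29·3.9·0.9024·0.6420 = 29.691 kPa
Denominator = 19.1·3.9·sin18.2°·cos18.2° = 19.1·3.9·0.3123·0.9500 = 22.102 kPa
FS = 29.691 / 22.102 = 1.343

FS = 1.34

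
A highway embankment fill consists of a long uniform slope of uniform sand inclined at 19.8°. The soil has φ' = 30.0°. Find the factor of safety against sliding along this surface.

For a dry cohesionless infinite slope the factor of safety is FS = tanφ' / tanβ.
FS = tan30.0° / tan19.8° = 0.5774 / 0.3600 = 1.604

FS = 1.60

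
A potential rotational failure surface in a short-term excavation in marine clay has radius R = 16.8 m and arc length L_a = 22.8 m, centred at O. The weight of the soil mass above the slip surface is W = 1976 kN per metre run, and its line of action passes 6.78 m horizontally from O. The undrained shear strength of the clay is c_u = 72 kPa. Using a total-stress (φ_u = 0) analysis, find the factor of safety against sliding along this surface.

FS = 2.06

Taking moments about the centre O, the resisting moment is provided by the undrained shear strength acting along the arc:
M_R = c_u·L_a·R = 72·22.80·16.8 = 27578.9 kN·m/m
M_D = W·d = 1976·6.78 = 13397.3 kN·m/m
FS = M_R / M_D = 27578.9 / 13397.3 = 2.059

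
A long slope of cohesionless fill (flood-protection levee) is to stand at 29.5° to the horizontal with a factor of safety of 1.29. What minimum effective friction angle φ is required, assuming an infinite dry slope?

φ = 36.1°

FS = tanφ/tanβ ⇒ tanφ = FS · tanβ = 1.29 · tan29.5° = 0.7298
φ = arctan(0.7298) = 36.12°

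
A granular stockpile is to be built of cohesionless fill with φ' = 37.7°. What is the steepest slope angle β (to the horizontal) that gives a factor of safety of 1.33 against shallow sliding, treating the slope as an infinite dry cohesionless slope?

β = 30.2°

For an infinite dry cohesionless slope FS = tanφ'/tanβ, so tanβ = tanφ' / FS.
tanβ = tan37.7° / 1.33 = 0.7729 / 1.33 = 0.5811
β = arctan(0.5811) = 30.16°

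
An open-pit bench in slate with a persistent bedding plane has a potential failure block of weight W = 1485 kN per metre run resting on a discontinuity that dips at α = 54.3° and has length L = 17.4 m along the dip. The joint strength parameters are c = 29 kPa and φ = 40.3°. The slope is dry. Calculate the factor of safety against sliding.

Resolving the block weight along and normal to the plane and applying the Mohr–Coulomb strength on the joint:
N' = W cosα = 1485·cos54.3° = 866.6 kN/m
Driving force T = W sinα = 1485·sin54.3° = 1205.9 kN/m
Resisting force R = c·L + N'·tanφ = 29·17.4 + 866.6·tan40.3° = 504.6 + 734.9 = 1239.5 kN/m
FS = R / T = 1239.5 / 1205.9 = 1.028

FS = 1.03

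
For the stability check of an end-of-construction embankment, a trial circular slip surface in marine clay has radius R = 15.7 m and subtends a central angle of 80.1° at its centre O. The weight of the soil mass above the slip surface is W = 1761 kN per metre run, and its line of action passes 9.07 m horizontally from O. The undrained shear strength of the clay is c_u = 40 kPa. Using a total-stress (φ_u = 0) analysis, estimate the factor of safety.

FS = 0.86

Taking moments about the centre O, the resisting moment is provided by the undrained shear strength acting along the arc:
Arc length L_a = R·θ = 15.7·(80.1°·π/180) = 15.7·1.3980 = 21.95 m
M_R = c_u·L_a·R = 40·21.95·15.7 = 13783.8 kN·m/m
M_D = W·d = 1761·9.07 = 15972.3 kN·m/m
FS = M_R / M_D = 13783.8 / 15972.3 = 0.863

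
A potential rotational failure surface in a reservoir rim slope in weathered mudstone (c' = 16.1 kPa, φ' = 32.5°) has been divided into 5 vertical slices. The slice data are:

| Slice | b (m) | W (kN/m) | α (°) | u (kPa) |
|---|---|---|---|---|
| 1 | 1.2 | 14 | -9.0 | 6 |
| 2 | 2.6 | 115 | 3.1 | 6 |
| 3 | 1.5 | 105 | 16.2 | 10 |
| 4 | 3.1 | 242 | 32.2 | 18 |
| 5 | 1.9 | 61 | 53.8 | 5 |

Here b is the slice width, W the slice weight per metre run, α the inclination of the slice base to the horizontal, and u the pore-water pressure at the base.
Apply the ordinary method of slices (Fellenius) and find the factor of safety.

Ordinary method of slices: FS = Σ[c'·Δl_i + (W_i cosα_i − u_i·Δl_i)·tanφ'] / Σ W_i sinα_i, with Δl_i = b_i / cosα_i.
Slice 1: Δl = 1.2/cos(-9.0°) = 1.215 m; N'_1 = 14·cos(-9.0°) − 6·1.215 = 6.5; c'Δl = 19.56; W sinα = -2.2
Slice 2: Δl = 2.6/cos3.1° = 2.604 m; N'_2 = 115·cos3.1° − 6·2.604 = 99.2; c'Δl = 41.92; W sinα = 6.2
Slice 3: Δl = 1.5/cos16.2° = 1.562 m; N'_3 = 105·cos16.2° − 10·1.562 = 85.2; c'Δl = 25.15; W sinα = 29.3
Slice 4: Δl = 3.1/cos32.2° = 3.663 m; N'_4 = 242·cos32.2° − 18·3.663 = 138.8; c'Δl = 58.98; W sinα = 129.0
Slice 5: Δl = 1.9/cos53.8° = 3.217 m; N'_5 = 61·cos53.8° − 5·3.217 = 19.9; c'Δl = 51.79; W sinα = 49.2
Σc'Δl = 197.4 kN/m; ΣN' = 349.7 kN/m; ΣW sinα = 211.5 kN/m
Resisting = 197.4 + 349.7·tan32.5° = 197.4 + 222.8 = 420.2 kN/m
FS = 420.2 / 211.5 = 1.987

FS = 1.99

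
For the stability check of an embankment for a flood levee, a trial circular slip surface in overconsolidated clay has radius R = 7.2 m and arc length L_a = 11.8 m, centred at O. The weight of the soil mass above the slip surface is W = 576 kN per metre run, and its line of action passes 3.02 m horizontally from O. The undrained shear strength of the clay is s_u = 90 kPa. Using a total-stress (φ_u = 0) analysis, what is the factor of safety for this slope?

Taking moments about the centre O, the resisting moment is provided by the undrained shear strength acting along the arc:
M_R = s_u·L_a·R = 90·11.80·7.2 = 7646.4 kN·m/m
M_D = W·d = 576·3.02 = 1739.5 kN·m/m
FS = M_R / M_D = 7646.4 / 1739.5 = 4.396

FS = 4.40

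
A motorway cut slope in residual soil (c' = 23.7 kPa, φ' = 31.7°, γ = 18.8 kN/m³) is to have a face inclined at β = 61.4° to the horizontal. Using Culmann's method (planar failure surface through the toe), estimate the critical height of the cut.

Culmann's analysis gives the critical failure plane at α_cr = (β + φ')/2 = (61.4 + 31.7)/2 = 46.5°, and the critical height
H_c = (4c'/γ) · sinβ cosφ' / [1 − cos(β − φ')]
    = (4·23.7/18.8) · sin61.4°·cos31.7° / [1 − cos(29.7°)]
    = 5.043 · 0.8780·0.8508 / [1 − 0.8686]
    = 5.043 · 0.7470 / 0.1314
    = 28.67 m

H_c = 28.67 m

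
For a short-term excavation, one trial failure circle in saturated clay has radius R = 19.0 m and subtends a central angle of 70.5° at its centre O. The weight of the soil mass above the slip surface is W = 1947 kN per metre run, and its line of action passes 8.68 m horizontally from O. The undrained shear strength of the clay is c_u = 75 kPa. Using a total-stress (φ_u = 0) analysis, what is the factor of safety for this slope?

FS = 1.97

Taking moments about the centre O, the resisting moment is provided by the undrained shear strength acting along the arc:
Arc length L_a = R·θ = 19.0·(70.5°·π/180) = 19.0·1.2305 = 23.38 m
M_R = c_u·L_a·R = 75·23.38·19.0 = 33314.6 kN·m/m
M_D = W·d = 1947·8.68 = 16900.0 kN·m/m
FS = M_R / M_D = 33314.6 / 16900.0 = 1.971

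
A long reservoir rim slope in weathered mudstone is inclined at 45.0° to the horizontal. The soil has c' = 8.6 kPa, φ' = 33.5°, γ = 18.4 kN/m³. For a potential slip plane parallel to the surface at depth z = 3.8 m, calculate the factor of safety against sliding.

FS = 0.91

For an infinite slope with a slip plane parallel to the surface (no pore pressure): FS = [c' + γz cos²β tanφ'] / [γz sinβ cosβ].
γz = 18.4·3.8 = 69.92 kN/m²
Numerator = 8.6 + 69.92·cos²45.0°·tan33.5° = 8.6 + 69.92·0.5000·0.6619 = 31.740 kPa
Denominator = 69.92·sin45.0°·cos45.0° = 69.92·0.7071·0.7071 = 34.960 kPa
FS = 31.740 / 34.960 = 0.908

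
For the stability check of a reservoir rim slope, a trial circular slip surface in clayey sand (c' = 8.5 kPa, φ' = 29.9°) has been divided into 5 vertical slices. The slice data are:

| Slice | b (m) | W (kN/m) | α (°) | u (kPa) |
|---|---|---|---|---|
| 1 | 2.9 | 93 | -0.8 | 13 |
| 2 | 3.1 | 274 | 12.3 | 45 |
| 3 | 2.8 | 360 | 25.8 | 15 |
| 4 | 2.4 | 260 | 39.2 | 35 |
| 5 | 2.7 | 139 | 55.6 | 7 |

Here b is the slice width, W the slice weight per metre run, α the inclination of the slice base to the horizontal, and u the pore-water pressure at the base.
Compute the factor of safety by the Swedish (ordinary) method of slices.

FS = 0.99

Ordinary method of slices: FS = Σ[c'·Δl_i + (W_i cosα_i − u_i·Δl_i)·tanφ'] / Σ W_i sinα_i, with Δl_i = b_i / cosα_i.
Slice 1: Δl = 2.9/cos(-0.8°) = 2.900 m; N'_1 = 93·cos(-0.8°) − 13·2.900 = 55.3; c'Δl = 24.65; W sinα = -1.3
Slice 2: Δl = 3.1/cos12.3° = 3.173 m; N'_2 = 274·cos12.3° − 45·3.173 = 124.9; c'Δl = 26.97; W sinα = 58.4
Slice 3: Δl = 2.8/cos25.8° = 3.110 m; N'_3 = 360·cos25.8° − 15·3.110 = 277.5; c'Δl = 26.44; W sinα = 156.7
Slice 4: Δl = 2.4/cos39.2° = 3.097 m; N'_4 = 260·cos39.2° − 35·3.097 = 93.1; c'Δl = 26.32; W sinα = 164.3
Slice 5: Δl = 2.7/cos55.6° = 4.779 m; N'_5 = 139·cos55.6° − 7·4.779 = 45.1; c'Δl = 40.62; W sinα = 114.7
Σc'Δl = 145.0 kN/m; ΣN' = 595.9 kN/m; ΣW sinα = 492.8 kN/m
Resisting = 145.0 + 595.9·tan29.9° = 145.0 + 342.6 = 487.6 kN/m
FS = 487.6 / 492.8 = 0.990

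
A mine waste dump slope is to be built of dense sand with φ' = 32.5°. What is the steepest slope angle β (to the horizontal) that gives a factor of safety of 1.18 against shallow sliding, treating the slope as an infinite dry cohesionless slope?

For an infinite dry cohesionless slope FS = tanφ'/tanβ, so tanβ = tanφ' / FS.
tanβ = tan32.5° / 1.18 = 0.6371 / 1.18 = 0.5399
β = arctan(0.5399) = 28.36°

β = 28.4°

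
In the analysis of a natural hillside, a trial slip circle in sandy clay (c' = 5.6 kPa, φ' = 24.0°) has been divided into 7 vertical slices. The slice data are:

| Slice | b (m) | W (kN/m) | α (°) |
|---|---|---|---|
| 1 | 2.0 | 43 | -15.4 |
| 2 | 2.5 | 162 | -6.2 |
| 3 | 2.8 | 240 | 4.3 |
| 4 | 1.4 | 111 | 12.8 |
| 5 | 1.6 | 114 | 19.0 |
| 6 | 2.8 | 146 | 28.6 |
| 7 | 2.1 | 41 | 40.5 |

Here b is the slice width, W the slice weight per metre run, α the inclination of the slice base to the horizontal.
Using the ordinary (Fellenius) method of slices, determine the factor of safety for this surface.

FS = 3.10

Ordinary method of slices: FS = Σ[c'·Δl_i + (W_i cosα_i)·tanφ'] / Σ W_i sinα_i, with Δl_i = b_i / cosα_i.
Slice 1: Δl = 2.0/cos(-15.4°) = 2.074 m; N'_1 = 43·cos(-15.4°) = 41.5; c'Δl = 11.62; W sinα = -11.4
Slice 2: Δl = 2.5/cos(-6.2°) = 2.515 m; N'_2 = 162·cos(-6.2°) = 161.1; c'Δl = 14.08; W sinα = -17.5
Slice 3: Δl = 2.8/cos4.3° = 2.808 m; N'_3 = 240·cos4.3° = 239.3; c'Δl = 15.72; W sinα = 18.0
Slice 4: Δl = 1.4/cos12.8° = 1.436 m; N'_4 = 111·cos12.8° = 108.2; c'Δl = 8.04; W sinα = 24.6
Slice 5: Δl = 1.6/cos19.0° = 1.692 m; N'_5 = 114·cos19.0° = 107.8; c'Δl = 9.48; W sinα = 37.1
Slice 6: Δl = 2.8/cos28.6° = 3.189 m; N'_6 = 146·cos28.6° = 128.2; c'Δl = 17.86; W sinα = 69.9
Slice 7: Δl = 2.1/cos40.5° = 2.762 m; N'_7 = 41·cos40.5° = 31.2; c'Δl = 15.47; W sinα = 26.6
Σc'Δl = 92.3 kN/m; ΣN' = 817.2 kN/m; ΣW sinα = 147.3 kN/m
Resisting = 92.3 + 817.2·tan24.0° = 92.3 + 363.9 = 456.1 kN/m
FS = 456.1 / 147.3 = 3.096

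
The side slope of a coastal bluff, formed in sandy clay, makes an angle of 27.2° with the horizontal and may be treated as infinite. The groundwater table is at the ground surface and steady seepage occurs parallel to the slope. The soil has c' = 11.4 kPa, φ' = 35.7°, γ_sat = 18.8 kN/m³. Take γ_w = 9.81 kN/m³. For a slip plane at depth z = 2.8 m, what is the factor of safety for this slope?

FS = 1.20

With seepage parallel to the slope and the water table at the surface, the effective normal stress on the slip plane uses the buoyant unit weight γ' = γ_sat − γ_w while the driving shear stress uses γ_sat:
FS = [c' + γ' z cos²β tanφ'] / [γ_sat z sinβ cosβ]
γ' = 18.8 − 9.81 = 8.99 kN/m³
Numerator = 11.4 + 8.99·2.8·cos²27.2°·tan35.7° = 11.4 + 8.99·2.8·0.7911·0.7186 = 25.709 kPa
Denominator = 18.8·2.8·sin27.2°·cos27.2° = 18.8·2.8·0.4571·0.8894 = 21.401 kPa
FS = 25.709 / 21.401 = 1.201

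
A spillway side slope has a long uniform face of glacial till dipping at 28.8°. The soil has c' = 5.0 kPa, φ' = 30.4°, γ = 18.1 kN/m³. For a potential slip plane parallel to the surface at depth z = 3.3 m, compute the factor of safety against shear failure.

For an infinite slope with a slip plane parallel to the surface (no pore pressure): FS = [c' + γz cos²β tanφ'] / [γz sinβ cosβ].
γz = 18.1·3.3 = 59.73 kN/m²
Numerator = 5.0 + 59.73·cos²28.8°·tan30.4° = 5.0 + 59.73·0.7679·0.5867 = 31.910 kPa
Denominator = 59.73·sin28.8°·cos28.8° = 59.73·0.4818·0.8763 = 25.216 kPa
FS = 31.910 / 25.216 = 1.265

FS = 1.27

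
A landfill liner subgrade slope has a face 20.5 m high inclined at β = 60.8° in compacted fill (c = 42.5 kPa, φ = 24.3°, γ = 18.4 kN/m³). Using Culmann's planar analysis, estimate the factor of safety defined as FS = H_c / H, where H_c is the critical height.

H_c = (4c/γ) · sinβ cosφ / [1 − cos(β − φ)]
    = (4·42.5/18.4) · sin60.8°·cos24.3° / [1 − cos36.5°]
    = 9.239 · 0.7956 / 0.1961 = 37.48 m
FS = H_c / H = 37.48 / 20.5 = 1.828

FS = 1.83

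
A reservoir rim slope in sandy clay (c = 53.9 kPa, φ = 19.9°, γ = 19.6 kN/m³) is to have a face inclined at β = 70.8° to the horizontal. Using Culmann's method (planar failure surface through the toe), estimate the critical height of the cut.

H_c = 26.45 m

Culmann's analysis gives the critical failure plane at α_cr = (β + φ)/2 = (70.8 + 19.9)/2 = 45.3°, and the critical height
H_c = (4c/γ) · sinβ cosφ / [1 − cos(β − φ)]
    = (4·53.9/19.6) · sin70.8°·cos19.9° / [1 − cos(50.9°)]
    = 11.000 · 0.9444·0.9403 / [1 − 0.6307]
    = 11.000 · 0.8880 / 0.3693
    = 26.45 m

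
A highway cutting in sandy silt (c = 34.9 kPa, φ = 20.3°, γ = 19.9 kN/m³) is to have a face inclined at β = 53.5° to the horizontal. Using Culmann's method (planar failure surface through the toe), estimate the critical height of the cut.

H_c = 32.40 m

Culmann's analysis gives the critical failure plane at α_cr = (β + φ)/2 = (53.5 + 20.3)/2 = 36.9°, and the critical height
H_c = (4c/γ) · sinβ cosφ / [1 − cos(β − φ)]
    = (4·34.9/19.9) · sin53.5°·cos20.3° / [1 − cos(33.2°)]
    = 7.015 · 0.8039·0.9379 / [1 − 0.8368]
    = 7.015 · 0.7539 / 0.1632
    = 32.40 m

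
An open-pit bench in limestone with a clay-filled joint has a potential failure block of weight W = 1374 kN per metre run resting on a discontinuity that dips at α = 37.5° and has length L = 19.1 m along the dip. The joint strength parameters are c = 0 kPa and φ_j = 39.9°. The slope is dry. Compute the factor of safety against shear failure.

FS = 1.09

Resolving the block weight along and normal to the plane and applying the Mohr–Coulomb strength on the joint:
N' = W cosα = 1374·cos37.5° = 1090.1 kN/m
Driving force T = W sinα = 1374·sin37.5° = 836.4 kN/m
Resisting force R = c·L + N'·tanφ_j = 0·19.1 + 1090.1·tan39.9° = 0.0 + 911.4 = 911.4 kN/m
FS = R / T = 911.4 / 836.4 = 1.090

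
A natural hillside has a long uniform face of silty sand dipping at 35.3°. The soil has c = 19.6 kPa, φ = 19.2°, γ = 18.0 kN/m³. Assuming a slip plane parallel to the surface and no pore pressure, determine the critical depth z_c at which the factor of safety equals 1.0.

z_c = 4.54 m

Setting FS = 1.00 in FS = [c + γz cos²β tanφ] / [γz sinβ cosβ] and solving for z:
z = c / [γ cosβ (FS·sinβ − cosβ·tanφ)]
  = 19.6 / [18.0·cos35.3°·(1.00·sin35.3° − cos35.3°·tan19.2°)]
  = 19.6 / [18.0·0.8161·(1.00·0.5779 − 0.8161·0.3482)]
  = 19.6 / 4.3138 = 4.544 m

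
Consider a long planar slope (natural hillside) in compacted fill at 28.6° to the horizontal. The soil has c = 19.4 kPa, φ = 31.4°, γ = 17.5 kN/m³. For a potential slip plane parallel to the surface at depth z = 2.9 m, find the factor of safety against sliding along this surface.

For an infinite slope with a slip plane parallel to the surface (no pore pressure): FS = [c + γz cos²β tanφ] / [γz sinβ cosβ].
γz = 17.5·2.9 = 50.75 kN/m²
Numerator = 19.4 + 50.75·cos²28.6°·tan31.4° = 19.4 + 50.75·0.7709·0.6104 = 43.279 kPa
Denominator = 50.75·sin28.6°·cos28.6° = 50.75·0.4787·0.8780 = 21.329 kPa
FS = 43.279 / 21.329 = 2.029

FS = 2.03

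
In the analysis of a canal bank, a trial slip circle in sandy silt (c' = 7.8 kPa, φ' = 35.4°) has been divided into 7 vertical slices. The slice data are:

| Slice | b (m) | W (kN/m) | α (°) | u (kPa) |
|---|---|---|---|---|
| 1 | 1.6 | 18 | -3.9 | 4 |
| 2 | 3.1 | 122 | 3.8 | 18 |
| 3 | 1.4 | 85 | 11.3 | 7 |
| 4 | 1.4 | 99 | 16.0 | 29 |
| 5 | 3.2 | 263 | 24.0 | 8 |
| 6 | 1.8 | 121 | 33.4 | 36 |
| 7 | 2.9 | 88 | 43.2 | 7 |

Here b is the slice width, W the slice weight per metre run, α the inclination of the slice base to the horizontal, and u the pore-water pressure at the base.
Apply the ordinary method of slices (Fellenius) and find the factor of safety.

Ordinary method of slices: FS = Σ[c'·Δl_i + (W_i cosα_i − u_i·Δl_i)·tanφ'] / Σ W_i sinα_i, with Δl_i = b_i / cosα_i.
Slice 1: Δl = 1.6/cos(-3.9°) = 1.604 m; N'_1 = 18·cos(-3.9°) − 4·1.604 = 11.5; c'Δl = 12.51; W sinα = -1.2
Slice 2: Δl = 3.1/cos3.8° = 3.107 m; N'_2 = 122·cos3.8° − 18·3.107 = 65.8; c'Δl = 24.23; W sinα = 8.1
Slice 3: Δl = 1.4/cos11.3° = 1.428 m; N'_3 = 85·cos11.3° − 7·1.428 = 73.4; c'Δl = 11.14; W sinα = 16.7
Slice 4: Δl = 1.4/cos16.0° = 1.456 m; N'_4 = 99·cos16.0° − 29·1.456 = 52.9; c'Δl = 11.36; W sinα = 27.3
Slice 5: Δl = 3.2/cos24.0° = 3.503 m; N'_5 = 263·cos24.0° − 8·3.503 = 212.2; c'Δl = 27.32; W sinα = 107.0
Slice 6: Δl = 1.8/cos33.4° = 2.156 m; N'_6 = 121·cos33.4° − 36·2.156 = 23.4; c'Δl = 16.82; W sinα = 66.6
Slice 7: Δl = 2.9/cos43.2° = 3.978 m; N'_7 = 88·cos43.2° − 7·3.978 = 36.3; c'Δl = 31.03; W sinα = 60.2
Σc'Δl = 134.4 kN/m; ΣN' = 475.6 kN/m; ΣW sinα = 284.6 kN/m
Resisting = 134.4 + 475.6·tan35.4° = 134.4 + 338.0 = 472.4 kN/m
FS = 472.4 / 284.6 = 1.660

FS = 1.66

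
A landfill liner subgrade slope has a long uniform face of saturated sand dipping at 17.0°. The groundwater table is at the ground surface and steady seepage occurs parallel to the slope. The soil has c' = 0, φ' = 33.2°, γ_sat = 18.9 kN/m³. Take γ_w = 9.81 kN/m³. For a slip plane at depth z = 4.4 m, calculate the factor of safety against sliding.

FS = 1.03

With seepage parallel to the slope and the water table at the surface, the effective normal stress on the slip plane uses the buoyant unit weight γ' = γ_sat − γ_w while the driving shear stress uses γ_sat:
FS = [c' + γ' z cos²β tanφ'] / [γ_sat z sinβ cosβ]
(For c' = 0 this reduces to FS = (γ'/γ_sat)·tanφ'/tanβ.)
γ' = 18.9 − 9.81 = 9.09 kN/m³
Numerator = 0.0 + 9.09·4.4·cos²17.0°·tan33.2° = 0.0 + 9.09·4.4·0.9145·0.6544 = 23.935 kPa
Denominator = 18.9·4.4·sin17.0°·cos17.0° = 18.9·4.4·0.2924·0.9563 = 23.251 kPa
FS = 23.935 / 23.251 = 1.029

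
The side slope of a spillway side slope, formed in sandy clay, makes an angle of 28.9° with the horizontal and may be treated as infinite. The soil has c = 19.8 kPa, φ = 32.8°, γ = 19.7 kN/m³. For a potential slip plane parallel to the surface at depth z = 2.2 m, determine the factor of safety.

FS = 2.25

For an infinite slope with a slip plane parallel to the surface (no pore pressure): FS = [c + γz cos²β tanφ] / [γz sinβ cosβ].
γz = 19.7·2.2 = 43.34 kN/m²
Numerator = 19.8 + 43.34·cos²28.9°·tan32.8° = 19.8 + 43.34·0.7664·0.6445 = 41.207 kPa
Denominator = 43.34·sin28.9°·cos28.9° = 43.34·0.4833·0.8755 = 18.337 kPa
FS = 41.207 / 18.337 = 2.247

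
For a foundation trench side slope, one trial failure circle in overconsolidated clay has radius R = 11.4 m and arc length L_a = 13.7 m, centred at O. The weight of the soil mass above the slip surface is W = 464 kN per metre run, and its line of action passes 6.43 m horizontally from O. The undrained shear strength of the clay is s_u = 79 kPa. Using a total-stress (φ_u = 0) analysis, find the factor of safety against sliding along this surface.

Taking moments about the centre O, the resisting moment is provided by the undrained shear strength acting along the arc:
M_R = s_u·L_a·R = 79·13.70·11.4 = 12338.2 kN·m/m
M_D = W·d = 464·6.43 = 2983.5 kN·m/m
FS = M_R / M_D = 12338.2 / 2983.5 = 4.135

FS = 4.14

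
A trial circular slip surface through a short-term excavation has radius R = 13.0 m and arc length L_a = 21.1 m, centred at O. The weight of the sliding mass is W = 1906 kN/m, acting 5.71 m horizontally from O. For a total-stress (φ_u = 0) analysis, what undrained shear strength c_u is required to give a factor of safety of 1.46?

FS = c_u·L_a·R / (W·d), so c_u = FS·W·d / (L_a·R).
c_u = 1.46·1906·5.71 / (21.10·13.0) = 15889.6 / 274.30 = 57.93 kPa

c_u = 57.9 kPa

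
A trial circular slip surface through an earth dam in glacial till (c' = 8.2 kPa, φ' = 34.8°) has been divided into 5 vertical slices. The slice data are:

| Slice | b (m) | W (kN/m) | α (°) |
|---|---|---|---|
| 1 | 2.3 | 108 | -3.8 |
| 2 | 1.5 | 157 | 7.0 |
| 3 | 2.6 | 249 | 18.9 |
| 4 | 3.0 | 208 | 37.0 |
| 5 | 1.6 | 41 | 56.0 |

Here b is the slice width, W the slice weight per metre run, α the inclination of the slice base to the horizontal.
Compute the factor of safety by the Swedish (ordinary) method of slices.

FS = 2.33

Ordinary method of slices: FS = Σ[c'·Δl_i + (W_i cosα_i)·tanφ'] / Σ W_i sinα_i, with Δl_i = b_i / cosα_i.
Slice 1: Δl = 2.3/cos(-3.8°) = 2.305 m; N'_1 = 108·cos(-3.8°) = 107.8; c'Δl = 18.90; W sinα = -7.2
Slice 2: Δl = 1.5/cos7.0° = 1.511 m; N'_2 = 157·cos7.0° = 155.8; c'Δl = 12.39; W sinα = 19.1
Slice 3: Δl = 2.6/cos18.9° = 2.748 m; N'_3 = 249·cos18.9° = 235.6; c'Δl = 22.53; W sinα = 80.7
Slice 4: Δl = 3.0/cos37.0° = 3.756 m; N'_4 = 208·cos37.0° = 166.1; c'Δl = 30.80; W sinα = 125.2
Slice 5: Δl = 1.6/cos56.0° = 2.861 m; N'_5 = 41·cos56.0° = 22.9; c'Δl = 23.46; W sinα = 34.0
Σc'Δl = 108.1 kN/m; ΣN' = 688.2 kN/m; ΣW sinα = 251.8 kN/m
Resisting = 108.1 + 688.2·tan34.8° = 108.1 + 478.3 = 586.4 kN/m
FS = 586.4 / 251.8 = 2.329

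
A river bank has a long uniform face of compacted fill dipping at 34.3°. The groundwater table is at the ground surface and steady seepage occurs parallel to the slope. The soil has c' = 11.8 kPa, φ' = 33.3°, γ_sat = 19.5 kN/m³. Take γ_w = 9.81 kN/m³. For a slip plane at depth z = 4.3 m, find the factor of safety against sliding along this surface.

FS = 0.78

With seepage parallel to the slope and the water table at the surface, the effective normal stress on the slip plane uses the buoyant unit weight γ' = γ_sat − γ_w while the driving shear stress uses γ_sat:
FS = [c' + γ' z cos²β tanφ'] / [γ_sat z sinβ cosβ]
γ' = 19.5 − 9.81 = 9.69 kN/m³
Numerator = 11.8 + 9.69·4.3·cos²34.3°·tan33.3° = 11.8 + 9.69·4.3·0.6824·0.6569 = 30.478 kPa
Denominator = 19.5·4.3·sin34.3°·cos34.3° = 19.5·4.3·0.5635·0.8261 = 39.035 kPa
FS = 30.478 / 39.035 = 0.781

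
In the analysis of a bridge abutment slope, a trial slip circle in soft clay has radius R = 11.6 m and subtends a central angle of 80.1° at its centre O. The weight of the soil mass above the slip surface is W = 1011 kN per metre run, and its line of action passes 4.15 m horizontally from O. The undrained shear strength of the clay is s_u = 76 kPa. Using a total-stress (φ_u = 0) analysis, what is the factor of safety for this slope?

Taking moments about the centre O, the resisting moment is provided by the undrained shear strength acting along the arc:
Arc length L_a = R·θ = 11.6·(80.1°·π/180) = 11.6·1.3980 = 16.22 m
M_R = s_u·L_a·R = 76·16.22·11.6 = 14296.8 kN·m/m
M_D = W·d = 1011·4.15 = 4195.7 kN·m/m
FS = M_R / M_D = 14296.8 / 4195.7 = 3.408

FS = 3.41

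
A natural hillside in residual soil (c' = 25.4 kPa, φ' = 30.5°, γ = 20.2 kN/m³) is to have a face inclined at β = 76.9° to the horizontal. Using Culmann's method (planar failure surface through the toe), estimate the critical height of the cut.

H_c = 13.60 m

Culmann's analysis gives the critical failure plane at α_cr = (β + φ')/2 = (76.9 + 30.5)/2 = 53.7°, and the critical height
H_c = (4c'/γ) · sinβ cosφ' / [1 − cos(β − φ')]
    = (4·25.4/20.2) · sin76.9°·cos30.5° / [1 − cos(46.4°)]
    = 5.030 · 0.9740·0.8616 / [1 − 0.6896]
    = 5.030 · 0.8392 / 0.3104
    = 13.60 m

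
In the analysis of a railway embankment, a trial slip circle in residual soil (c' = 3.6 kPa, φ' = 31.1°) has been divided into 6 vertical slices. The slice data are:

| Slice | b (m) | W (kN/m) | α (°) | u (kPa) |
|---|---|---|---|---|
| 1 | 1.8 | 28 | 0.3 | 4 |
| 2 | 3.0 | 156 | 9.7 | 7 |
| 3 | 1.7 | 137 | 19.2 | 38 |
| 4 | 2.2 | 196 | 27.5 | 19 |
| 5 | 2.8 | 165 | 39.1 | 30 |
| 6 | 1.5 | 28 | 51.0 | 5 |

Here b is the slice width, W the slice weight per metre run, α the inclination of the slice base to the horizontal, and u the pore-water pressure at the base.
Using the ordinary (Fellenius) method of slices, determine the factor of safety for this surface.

FS = 0.96

Ordinary method of slices: FS = Σ[c'·Δl_i + (W_i cosα_i − u_i·Δl_i)·tanφ'] / Σ W_i sinα_i, with Δl_i = b_i / cosα_i.
Slice 1: Δl = 1.8/cos0.3° = 1.800 m; N'_1 = 28·cos0.3° − 4·1.800 = 20.8; c'Δl = 6.48; W sinα = 0.1
Slice 2: Δl = 3.0/cos9.7° = 3.044 m; N'_2 = 156·cos9.7° − 7·3.044 = 132.5; c'Δl = 10.96; W sinα = 26.3
Slice 3: Δl = 1.7/cos19.2° = 1.800 m; N'_3 = 137·cos19.2° − 38·1.800 = 61.0; c'Δl = 6.48; W sinα = 45.1
Slice 4: Δl = 2.2/cos27.5° = 2.480 m; N'_4 = 196·cos27.5° − 19·2.480 = 126.7; c'Δl = 8.93; W sinα = 90.5
Slice 5: Δl = 2.8/cos39.1° = 3.608 m; N'_5 = 165·cos39.1° − 30·3.608 = 19.8; c'Δl = 12.99; W sinα = 104.1
Slice 6: Δl = 1.5/cos51.0° = 2.384 m; N'_6 = 28·cos51.0° − 5·2.384 = 5.7; c'Δl = 8.58; W sinα = 21.8
Σc'Δl = 54.4 kN/m; ΣN' = 366.5 kN/m; ΣW sinα = 287.8 kN/m
Resisting = 54.4 + 366.5·tan31.1° = 54.4 + 221.1 = 275.5 kN/m
FS = 275.5 / 287.8 = 0.957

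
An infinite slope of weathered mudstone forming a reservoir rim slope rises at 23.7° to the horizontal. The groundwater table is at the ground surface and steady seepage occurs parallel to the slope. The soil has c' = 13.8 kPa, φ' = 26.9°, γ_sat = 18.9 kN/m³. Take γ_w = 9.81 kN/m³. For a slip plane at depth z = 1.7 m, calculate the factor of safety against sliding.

FS = 1.72

With seepage parallel to the slope and the water table at the surface, the effective normal stress on the slip plane uses the buoyant unit weight γ' = γ_sat − γ_w while the driving shear stress uses γ_sat:
FS = [c' + γ' z cos²β tanφ'] / [γ_sat z sinβ cosβ]
γ' = 18.9 − 9.81 = 9.09 kN/m³
Numerator = 13.8 + 9.09·1.7·cos²23.7°·tan26.9° = 13.8 + 9.09·1.7·0.8384·0.5073 = 20.373 kPa
Denominator = 18.9·1.7·sin23.7°·cos23.7° = 18.9·1.7·0.4019·0.9157 = 11.825 kPa
FS = 20.373 / 11.825 = 1.723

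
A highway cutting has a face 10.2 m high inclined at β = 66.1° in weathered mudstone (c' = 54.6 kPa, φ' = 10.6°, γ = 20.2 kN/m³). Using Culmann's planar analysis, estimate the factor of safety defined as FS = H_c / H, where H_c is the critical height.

H_c = (4c'/γ) · sinβ cosφ' / [1 − cos(β − φ')]
    = (4·54.6/20.2) · sin66.1°·cos10.6° / [1 − cos55.5°]
    = 10.812 · 0.8987 / 0.4336 = 22.41 m
FS = H_c / H = 22.41 / 10.2 = 2.197

FS = 2.20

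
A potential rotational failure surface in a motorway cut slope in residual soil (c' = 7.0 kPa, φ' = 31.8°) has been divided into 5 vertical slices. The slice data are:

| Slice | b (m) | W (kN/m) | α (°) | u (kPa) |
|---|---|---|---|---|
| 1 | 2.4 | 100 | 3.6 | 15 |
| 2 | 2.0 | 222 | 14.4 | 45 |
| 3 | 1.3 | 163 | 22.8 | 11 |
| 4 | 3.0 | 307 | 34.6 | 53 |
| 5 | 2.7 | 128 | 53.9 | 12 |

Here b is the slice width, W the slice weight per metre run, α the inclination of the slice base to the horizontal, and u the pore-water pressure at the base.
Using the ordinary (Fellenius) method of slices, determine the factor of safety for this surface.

FS = 0.86

Ordinary method of slices: FS = Σ[c'·Δl_i + (W_i cosα_i − u_i·Δl_i)·tanφ'] / Σ W_i sinα_i, with Δl_i = b_i / cosα_i.
Slice 1: Δl = 2.4/cos3.6° = 2.405 m; N'_1 = 100·cos3.6° − 15·2.405 = 63.7; c'Δl = 16.83; W sinα = 6.3
Slice 2: Δl = 2.0/cos14.4° = 2.065 m; N'_2 = 222·cos14.4° − 45·2.065 = 122.1; c'Δl = 14.45; W sinα = 55.2
Slice 3: Δl = 1.3/cos22.8° = 1.410 m; N'_3 = 163·cos22.8° − 11·1.410 = 134.8; c'Δl = 9.87; W sinα = 63.2
Slice 4: Δl = 3.0/cos34.6° = 3.645 m; N'_4 = 307·cos34.6° − 53·3.645 = 59.5; c'Δl = 25.51; W sinα = 174.3
Slice 5: Δl = 2.7/cos53.9° = 4.583 m; N'_5 = 128·cos53.9° − 12·4.583 = 20.4; c'Δl = 32.08; W sinα = 103.4
Σc'Δl = 98.7 kN/m; ΣN' = 400.6 kN/m; ΣW sinα = 402.4 kN/m
Resisting = 98.7 + 400.6·tan31.8° = 98.7 + 248.4 = 347.1 kN/m
FS = 347.1 / 402.4 = 0.863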